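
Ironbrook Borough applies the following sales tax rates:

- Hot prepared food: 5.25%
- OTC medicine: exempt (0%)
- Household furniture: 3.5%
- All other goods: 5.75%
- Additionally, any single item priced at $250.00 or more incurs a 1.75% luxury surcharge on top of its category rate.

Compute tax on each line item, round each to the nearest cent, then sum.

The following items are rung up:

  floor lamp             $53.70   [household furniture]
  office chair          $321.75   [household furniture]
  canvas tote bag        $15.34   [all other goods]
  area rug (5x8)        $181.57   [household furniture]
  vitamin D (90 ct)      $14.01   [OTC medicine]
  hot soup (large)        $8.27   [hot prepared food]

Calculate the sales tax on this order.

$26.43

Floor lamp $53.70: household furniture → 3.5% → $1.88
Office chair $321.75: household furniture → 3.5% + 1.75% surcharge = 5.25% → $16.89
Canvas tote bag $15.34: all other goods → 5.75% → $0.88
Area rug (5x8) $181.57: household furniture → 3.5% → $6.35
Vitamin D (90 ct) $14.01: OTC medicine → 0% → $0.00
Hot soup (large) $8.27: hot prepared food → 5.25% → $0.43
Total tax = $1.88 + $16.89 + $0.88 + $6.35 + $0.43 = $26.43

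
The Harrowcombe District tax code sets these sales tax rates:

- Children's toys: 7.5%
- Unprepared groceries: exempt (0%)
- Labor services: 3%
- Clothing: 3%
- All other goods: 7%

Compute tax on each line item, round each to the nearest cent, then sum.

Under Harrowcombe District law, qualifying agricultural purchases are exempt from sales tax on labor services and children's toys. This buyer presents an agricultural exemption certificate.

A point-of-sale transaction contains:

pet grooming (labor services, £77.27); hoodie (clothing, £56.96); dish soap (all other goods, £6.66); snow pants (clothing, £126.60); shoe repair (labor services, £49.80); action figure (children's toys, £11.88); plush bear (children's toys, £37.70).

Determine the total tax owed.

£5.98

Pet grooming £77.27: labor services, buyer-exempt → 0% → £0.00
Hoodie £56.96: clothing → 3% → £1.71
Dish soap £6.66: all other goods → 7% → £0.47
Snow pants £126.60: clothing → 3% → £3.80
Shoe repair £49.80: labor services, buyer-exempt → 0% → £0.00
Action figure £11.88: children's toys, buyer-exempt → 0% → £0.00
Plush bear £37.70: children's toys, buyer-exempt → 0% → £0.00
Total tax = £1.71 + £0.47 + £3.80 = £5.98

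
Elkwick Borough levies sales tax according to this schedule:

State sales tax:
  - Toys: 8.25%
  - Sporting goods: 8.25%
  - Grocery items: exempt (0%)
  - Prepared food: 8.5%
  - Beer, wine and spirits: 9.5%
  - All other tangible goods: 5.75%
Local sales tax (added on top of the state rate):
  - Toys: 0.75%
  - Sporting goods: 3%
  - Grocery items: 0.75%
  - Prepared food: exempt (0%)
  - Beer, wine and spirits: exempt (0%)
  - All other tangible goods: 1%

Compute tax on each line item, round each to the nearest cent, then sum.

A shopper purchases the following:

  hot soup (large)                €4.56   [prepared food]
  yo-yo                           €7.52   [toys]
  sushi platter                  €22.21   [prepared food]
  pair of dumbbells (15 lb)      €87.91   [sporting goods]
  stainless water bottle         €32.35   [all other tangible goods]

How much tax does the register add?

Hot soup (large) €4.56: prepared food → 8.5% + 0% local = 8.5% → €0.39
Yo-yo €7.52: toys → 8.25% + 0.75% local = 9% → €0.68
Sushi platter €22.21: prepared food → 8.5% + 0% local = 8.5% → €1.89
Pair of dumbbells (15 lb) €87.91: sporting goods → 8.25% + 3% local = 11.25% → €9.89
Stainless water bottle €32.35: all other tangible goods → 5.75% + 1% local = 6.75% → €2.18
Total tax = €0.39 + €0.68 + €1.89 + €9.89 + €2.18 = €15.03

€15.03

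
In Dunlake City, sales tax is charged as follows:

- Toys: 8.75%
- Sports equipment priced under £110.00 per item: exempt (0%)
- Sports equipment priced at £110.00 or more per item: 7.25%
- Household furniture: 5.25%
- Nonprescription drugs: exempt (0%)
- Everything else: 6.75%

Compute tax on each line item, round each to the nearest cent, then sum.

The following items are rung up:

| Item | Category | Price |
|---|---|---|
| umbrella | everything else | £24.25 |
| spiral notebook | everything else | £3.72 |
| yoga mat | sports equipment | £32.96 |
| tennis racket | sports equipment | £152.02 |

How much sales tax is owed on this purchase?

£12.91

Umbrella £24.25: everything else → 6.75% → £1.64
Spiral notebook £3.72: everything else → 6.75% → £0.25
Yoga mat £32.96: sports equipment, under £110.00 → 0% → £0.00
Tennis racket £152.02: sports equipment, £110.00 or more → 7.25% → £11.02
Total tax = £1.64 + £0.25 + £11.02 = £12.91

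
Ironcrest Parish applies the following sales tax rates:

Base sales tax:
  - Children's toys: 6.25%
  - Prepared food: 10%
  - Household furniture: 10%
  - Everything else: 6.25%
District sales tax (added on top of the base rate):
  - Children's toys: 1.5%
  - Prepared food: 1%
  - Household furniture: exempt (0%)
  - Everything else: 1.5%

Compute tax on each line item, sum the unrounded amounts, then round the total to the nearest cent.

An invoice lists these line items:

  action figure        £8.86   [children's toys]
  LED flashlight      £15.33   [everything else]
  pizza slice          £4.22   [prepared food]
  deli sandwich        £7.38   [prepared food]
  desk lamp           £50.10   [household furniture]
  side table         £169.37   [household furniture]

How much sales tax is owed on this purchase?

Action figure £8.86: children's toys → 6.25% + 1.5% district = 7.75% → £0.68665
LED flashlight £15.33: everything else → 6.25% + 1.5% district = 7.75% → £1.188075
Pizza slice £4.22: prepared food → 10% + 1% district = 11% → £0.4642
Deli sandwich £7.38: prepared food → 10% + 1% district = 11% → £0.8118
Desk lamp £50.10: household furniture → 10% + 0% district = 10% → £5.01
Side table £169.37: household furniture → 10% + 0% district = 10% → £16.937
Unrounded tax sum = £25.097725 → £25.10

£25.10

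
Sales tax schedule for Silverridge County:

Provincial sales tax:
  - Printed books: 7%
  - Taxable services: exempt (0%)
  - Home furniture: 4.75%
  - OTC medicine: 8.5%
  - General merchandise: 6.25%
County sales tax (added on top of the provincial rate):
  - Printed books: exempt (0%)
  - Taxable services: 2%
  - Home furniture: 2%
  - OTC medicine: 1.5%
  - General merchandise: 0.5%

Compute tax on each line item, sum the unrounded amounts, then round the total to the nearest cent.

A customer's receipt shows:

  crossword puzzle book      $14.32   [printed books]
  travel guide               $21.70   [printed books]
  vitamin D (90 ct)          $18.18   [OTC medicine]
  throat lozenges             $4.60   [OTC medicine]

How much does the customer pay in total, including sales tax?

Crossword puzzle book $14.32: printed books → 7% + 0% county = 7% → $1.0024
Travel guide $21.70: printed books → 7% + 0% county = 7% → $1.519
Vitamin D (90 ct) $18.18: OTC medicine → 8.5% + 1.5% county = 10% → $1.818
Throat lozenges $4.60: OTC medicine → 8.5% + 1.5% county = 10% → $0.46
Subtotal = $58.80; unrounded tax = $4.7994 → $4.80; total due = $63.60

$63.60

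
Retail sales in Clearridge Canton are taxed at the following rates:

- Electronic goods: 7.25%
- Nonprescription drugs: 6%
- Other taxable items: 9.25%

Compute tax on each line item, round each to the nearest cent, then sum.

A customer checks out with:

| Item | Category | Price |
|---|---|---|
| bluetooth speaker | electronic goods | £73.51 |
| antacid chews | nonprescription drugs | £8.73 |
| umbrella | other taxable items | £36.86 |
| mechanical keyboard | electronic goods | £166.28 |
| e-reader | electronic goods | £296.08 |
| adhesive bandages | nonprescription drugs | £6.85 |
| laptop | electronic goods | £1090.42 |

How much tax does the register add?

Bluetooth speaker £73.51: electronic goods → 7.25% → £5.33
Antacid chews £8.73: nonprescription drugs → 6% → £0.52
Umbrella £36.86: other taxable items → 9.25% → £3.41
Mechanical keyboard £166.28: electronic goods → 7.25% → £12.06
E-reader £296.08: electronic goods → 7.25% → £21.47
Adhesive bandages £6.85: nonprescription drugs → 6% → £0.41
Laptop £1090.42: electronic goods → 7.25% → £79.06
Total tax = £5.33 + £0.52 + £3.41 + £12.06 + £21.47 + £0.41 + £79.06 = £122.26

£122.26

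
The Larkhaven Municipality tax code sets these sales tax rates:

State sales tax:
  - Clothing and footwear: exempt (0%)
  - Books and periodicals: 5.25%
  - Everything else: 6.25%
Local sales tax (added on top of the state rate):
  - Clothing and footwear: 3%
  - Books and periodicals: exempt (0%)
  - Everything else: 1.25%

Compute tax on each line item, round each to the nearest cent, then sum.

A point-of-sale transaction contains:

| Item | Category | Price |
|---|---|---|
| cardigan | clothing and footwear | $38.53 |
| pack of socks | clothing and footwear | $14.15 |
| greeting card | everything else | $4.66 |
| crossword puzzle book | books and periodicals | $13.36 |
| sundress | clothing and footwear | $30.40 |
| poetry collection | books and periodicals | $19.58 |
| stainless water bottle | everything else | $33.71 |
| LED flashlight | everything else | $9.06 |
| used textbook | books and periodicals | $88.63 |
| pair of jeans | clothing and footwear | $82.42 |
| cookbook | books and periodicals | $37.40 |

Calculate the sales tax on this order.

$16.86

Cardigan $38.53: clothing and footwear → 0% + 3% local = 3% → $1.16
Pack of socks $14.15: clothing and footwear → 0% + 3% local = 3% → $0.42
Greeting card $4.66: everything else → 6.25% + 1.25% local = 7.5% → $0.35
Crossword puzzle book $13.36: books and periodicals → 5.25% + 0% local = 5.25% → $0.70
Sundress $30.40: clothing and footwear → 0% + 3% local = 3% → $0.91
Poetry collection $19.58: books and periodicals → 5.25% + 0% local = 5.25% → $1.03
Stainless water bottle $33.71: everything else → 6.25% + 1.25% local = 7.5% → $2.53
LED flashlight $9.06: everything else → 6.25% + 1.25% local = 7.5% → $0.68
Used textbook $88.63: books and periodicals → 5.25% + 0% local = 5.25% → $4.65
Pair of jeans $82.42: clothing and footwear → 0% + 3% local = 3% → $2.47
Cookbook $37.40: books and periodicals → 5.25% + 0% local = 5.25% → $1.96
Total tax = $1.16 + $0.42 + $0.35 + $0.70 + $0.91 + $1.03 + $2.53 + $0.68 + $4.65 + $2.47 + $1.96 = $16.86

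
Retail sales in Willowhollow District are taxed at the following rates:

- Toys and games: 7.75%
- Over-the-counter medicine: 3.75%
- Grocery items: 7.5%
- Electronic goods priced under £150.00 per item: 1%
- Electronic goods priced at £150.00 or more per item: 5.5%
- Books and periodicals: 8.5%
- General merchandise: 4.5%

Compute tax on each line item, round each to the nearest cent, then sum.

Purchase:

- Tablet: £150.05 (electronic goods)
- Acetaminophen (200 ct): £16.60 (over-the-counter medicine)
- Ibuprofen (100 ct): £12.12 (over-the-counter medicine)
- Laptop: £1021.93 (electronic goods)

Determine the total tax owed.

£65.53

Tablet £150.05: electronic goods, £150.00 or more → 5.5% → £8.25
Acetaminophen (200 ct) £16.60: over-the-counter medicine → 3.75% → £0.62
Ibuprofen (100 ct) £12.12: over-the-counter medicine → 3.75% → £0.45
Laptop £1021.93: electronic goods, £150.00 or more → 5.5% → £56.21
Total tax = £8.25 + £0.62 + £0.45 + £56.21 = £65.53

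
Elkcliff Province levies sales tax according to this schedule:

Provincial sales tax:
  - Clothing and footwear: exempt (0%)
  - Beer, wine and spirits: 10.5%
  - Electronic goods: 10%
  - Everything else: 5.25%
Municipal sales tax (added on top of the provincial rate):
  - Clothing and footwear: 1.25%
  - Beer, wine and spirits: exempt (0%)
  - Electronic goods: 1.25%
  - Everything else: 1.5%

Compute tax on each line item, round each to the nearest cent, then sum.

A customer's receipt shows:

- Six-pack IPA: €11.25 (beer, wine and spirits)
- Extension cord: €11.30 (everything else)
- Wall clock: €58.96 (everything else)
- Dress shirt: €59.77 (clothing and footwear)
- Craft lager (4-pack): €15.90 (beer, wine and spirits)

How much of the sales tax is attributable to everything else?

Extension cord €11.30: everything else → 5.25% + 1.5% municipal = 6.75% → €0.76
Wall clock €58.96: everything else → 5.25% + 1.5% municipal = 6.75% → €3.98
Tax on everything else = €0.76 + €3.98 = €4.74

€4.74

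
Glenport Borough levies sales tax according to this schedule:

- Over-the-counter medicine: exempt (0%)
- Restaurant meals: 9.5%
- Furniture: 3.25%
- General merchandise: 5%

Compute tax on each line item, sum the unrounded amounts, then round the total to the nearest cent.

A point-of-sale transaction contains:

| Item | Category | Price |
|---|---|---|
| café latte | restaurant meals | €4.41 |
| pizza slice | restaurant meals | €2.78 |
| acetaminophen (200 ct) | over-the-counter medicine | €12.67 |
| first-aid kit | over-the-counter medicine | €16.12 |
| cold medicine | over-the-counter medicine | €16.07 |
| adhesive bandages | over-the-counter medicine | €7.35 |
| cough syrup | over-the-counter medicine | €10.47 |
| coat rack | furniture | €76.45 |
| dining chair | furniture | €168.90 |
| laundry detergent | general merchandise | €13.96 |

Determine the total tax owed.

Café latte €4.41: restaurant meals → 9.5% → €0.41895
Pizza slice €2.78: restaurant meals → 9.5% → €0.2641
Acetaminophen (200 ct) €12.67: over-the-counter medicine → 0% → €0.00
First-aid kit €16.12: over-the-counter medicine → 0% → €0.00
Cold medicine €16.07: over-the-counter medicine → 0% → €0.00
Adhesive bandages €7.35: over-the-counter medicine → 0% → €0.00
Cough syrup €10.47: over-the-counter medicine → 0% → €0.00
Coat rack €76.45: furniture → 3.25% → €2.484625
Dining chair €168.90: furniture → 3.25% → €5.48925
Laundry detergent €13.96: general merchandise → 5% → €0.698
Unrounded tax sum = €9.354925 → €9.35

€9.35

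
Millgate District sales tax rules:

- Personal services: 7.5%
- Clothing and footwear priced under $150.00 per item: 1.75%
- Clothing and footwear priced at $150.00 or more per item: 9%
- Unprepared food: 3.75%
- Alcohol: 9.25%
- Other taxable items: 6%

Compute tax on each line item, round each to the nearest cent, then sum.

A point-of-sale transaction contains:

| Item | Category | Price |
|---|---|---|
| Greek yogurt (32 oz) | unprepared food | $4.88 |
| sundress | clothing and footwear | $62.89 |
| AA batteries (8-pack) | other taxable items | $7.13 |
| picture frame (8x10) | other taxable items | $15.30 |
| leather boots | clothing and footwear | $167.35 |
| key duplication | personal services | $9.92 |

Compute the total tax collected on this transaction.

$18.43

Greek yogurt (32 oz) $4.88: unprepared food → 3.75% → $0.18
Sundress $62.89: clothing and footwear, under $150.00 → 1.75% → $1.10
AA batteries (8-pack) $7.13: other taxable items → 6% → $0.43
Picture frame (8x10) $15.30: other taxable items → 6% → $0.92
Leather boots $167.35: clothing and footwear, $150.00 or more → 9% → $15.06
Key duplication $9.92: personal services → 7.5% → $0.74
Total tax = $0.18 + $1.10 + $0.43 + $0.92 + $15.06 + $0.74 = $18.43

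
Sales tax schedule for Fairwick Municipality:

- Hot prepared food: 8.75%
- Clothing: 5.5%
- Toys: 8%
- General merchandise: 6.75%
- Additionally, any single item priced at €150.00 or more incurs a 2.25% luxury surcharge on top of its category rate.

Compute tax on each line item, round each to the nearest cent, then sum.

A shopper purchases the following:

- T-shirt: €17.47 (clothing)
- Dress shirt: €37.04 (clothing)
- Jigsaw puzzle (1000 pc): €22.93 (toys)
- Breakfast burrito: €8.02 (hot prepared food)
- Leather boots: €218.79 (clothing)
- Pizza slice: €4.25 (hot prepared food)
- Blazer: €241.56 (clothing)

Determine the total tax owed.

T-shirt €17.47: clothing → 5.5% → €0.96
Dress shirt €37.04: clothing → 5.5% → €2.04
Jigsaw puzzle (1000 pc) €22.93: toys → 8% → €1.83
Breakfast burrito €8.02: hot prepared food → 8.75% → €0.70
Leather boots €218.79: clothing → 5.5% + 2.25% surcharge = 7.75% → €16.96
Pizza slice €4.25: hot prepared food → 8.75% → €0.37
Blazer €241.56: clothing → 5.5% + 2.25% surcharge = 7.75% → €18.72
Total tax = €0.96 + €2.04 + €1.83 + €0.70 + €16.96 + €0.37 + €18.72 = €41.58

€41.58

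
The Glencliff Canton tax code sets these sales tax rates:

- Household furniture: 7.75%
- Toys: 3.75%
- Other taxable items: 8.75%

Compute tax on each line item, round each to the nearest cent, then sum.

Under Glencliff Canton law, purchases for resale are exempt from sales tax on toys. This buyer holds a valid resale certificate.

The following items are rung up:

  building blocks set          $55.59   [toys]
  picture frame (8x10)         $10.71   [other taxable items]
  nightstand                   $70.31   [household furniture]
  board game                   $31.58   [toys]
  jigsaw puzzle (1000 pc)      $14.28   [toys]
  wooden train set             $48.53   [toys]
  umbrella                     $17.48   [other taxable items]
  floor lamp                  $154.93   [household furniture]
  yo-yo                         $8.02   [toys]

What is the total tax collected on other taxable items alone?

Picture frame (8x10) $10.71: other taxable items → 8.75% → $0.94
Umbrella $17.48: other taxable items → 8.75% → $1.53
Tax on other taxable items = $0.94 + $1.53 = $2.47

$2.47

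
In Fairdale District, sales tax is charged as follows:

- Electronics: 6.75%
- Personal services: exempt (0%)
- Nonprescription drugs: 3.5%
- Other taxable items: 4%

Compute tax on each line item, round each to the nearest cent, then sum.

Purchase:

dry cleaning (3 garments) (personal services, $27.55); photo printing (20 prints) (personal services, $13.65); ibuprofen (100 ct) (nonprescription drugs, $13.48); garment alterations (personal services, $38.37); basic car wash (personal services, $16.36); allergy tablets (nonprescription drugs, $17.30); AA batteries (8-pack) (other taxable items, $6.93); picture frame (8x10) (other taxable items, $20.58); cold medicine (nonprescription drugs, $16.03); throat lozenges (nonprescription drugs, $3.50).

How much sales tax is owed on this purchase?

$2.86

Dry cleaning (3 garments) $27.55: personal services → 0% → $0.00
Photo printing (20 prints) $13.65: personal services → 0% → $0.00
Ibuprofen (100 ct) $13.48: nonprescription drugs → 3.5% → $0.47
Garment alterations $38.37: personal services → 0% → $0.00
Basic car wash $16.36: personal services → 0% → $0.00
Allergy tablets $17.30: nonprescription drugs → 3.5% → $0.61
AA batteries (8-pack) $6.93: other taxable items → 4% → $0.28
Picture frame (8x10) $20.58: other taxable items → 4% → $0.82
Cold medicine $16.03: nonprescription drugs → 3.5% → $0.56
Throat lozenges $3.50: nonprescription drugs → 3.5% → $0.12
Total tax = $0.47 + $0.61 + $0.28 + $0.82 + $0.56 + $0.12 = $2.86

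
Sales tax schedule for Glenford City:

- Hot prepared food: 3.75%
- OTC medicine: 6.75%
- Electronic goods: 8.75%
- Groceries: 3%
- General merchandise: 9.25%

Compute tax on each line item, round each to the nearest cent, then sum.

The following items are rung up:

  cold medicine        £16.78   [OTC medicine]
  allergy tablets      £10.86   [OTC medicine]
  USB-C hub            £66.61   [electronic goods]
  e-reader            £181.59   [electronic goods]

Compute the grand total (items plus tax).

£299.42

Cold medicine £16.78: OTC medicine → 6.75% → £1.13
Allergy tablets £10.86: OTC medicine → 6.75% → £0.73
USB-C hub £66.61: electronic goods → 8.75% → £5.83
E-reader £181.59: electronic goods → 8.75% → £15.89
Subtotal = £275.84; tax = £23.58; total due = £299.42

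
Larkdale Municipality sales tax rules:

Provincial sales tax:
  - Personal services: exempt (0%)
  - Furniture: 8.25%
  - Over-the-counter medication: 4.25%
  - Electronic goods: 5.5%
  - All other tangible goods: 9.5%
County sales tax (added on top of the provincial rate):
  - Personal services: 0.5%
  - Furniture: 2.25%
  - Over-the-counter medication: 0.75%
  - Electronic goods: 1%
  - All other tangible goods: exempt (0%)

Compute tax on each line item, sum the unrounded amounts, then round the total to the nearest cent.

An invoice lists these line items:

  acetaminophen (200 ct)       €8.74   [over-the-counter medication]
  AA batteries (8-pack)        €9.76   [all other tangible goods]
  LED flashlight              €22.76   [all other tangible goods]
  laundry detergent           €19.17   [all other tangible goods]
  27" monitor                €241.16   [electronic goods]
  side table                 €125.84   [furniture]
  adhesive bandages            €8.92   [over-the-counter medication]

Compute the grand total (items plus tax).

€471.03

Acetaminophen (200 ct) €8.74: over-the-counter medication → 4.25% + 0.75% county = 5% → €0.437
AA batteries (8-pack) €9.76: all other tangible goods → 9.5% + 0% county = 9.5% → €0.9272
LED flashlight €22.76: all other tangible goods → 9.5% + 0% county = 9.5% → €2.1622
Laundry detergent €19.17: all other tangible goods → 9.5% + 0% county = 9.5% → €1.82115
27" monitor €241.16: electronic goods → 5.5% + 1% county = 6.5% → €15.6754
Side table €125.84: furniture → 8.25% + 2.25% county = 10.5% → €13.2132
Adhesive bandages €8.92: over-the-counter medication → 4.25% + 0.75% county = 5% → €0.446
Subtotal = €436.35; unrounded tax = €34.68215 → €34.68; total due = €471.03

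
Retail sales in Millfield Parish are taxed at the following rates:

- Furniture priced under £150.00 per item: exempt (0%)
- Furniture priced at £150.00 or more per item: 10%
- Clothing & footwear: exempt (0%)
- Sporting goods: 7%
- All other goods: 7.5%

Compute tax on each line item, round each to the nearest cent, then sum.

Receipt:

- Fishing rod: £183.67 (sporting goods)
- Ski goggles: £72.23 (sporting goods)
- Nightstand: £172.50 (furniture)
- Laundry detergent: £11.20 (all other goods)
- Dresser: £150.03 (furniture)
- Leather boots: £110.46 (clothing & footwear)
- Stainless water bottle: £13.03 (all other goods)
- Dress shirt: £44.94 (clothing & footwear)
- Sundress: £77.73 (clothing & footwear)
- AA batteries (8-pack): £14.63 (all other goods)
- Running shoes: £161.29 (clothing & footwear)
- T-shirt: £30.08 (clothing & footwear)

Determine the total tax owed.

£53.09

Fishing rod £183.67: sporting goods → 7% → £12.86
Ski goggles £72.23: sporting goods → 7% → £5.06
Nightstand £172.50: furniture, £150.00 or more → 10% → £17.25
Laundry detergent £11.20: all other goods → 7.5% → £0.84
Dresser £150.03: furniture, £150.00 or more → 10% → £15.00
Leather boots £110.46: clothing & footwear → 0% → £0.00
Stainless water bottle £13.03: all other goods → 7.5% → £0.98
Dress shirt £44.94: clothing & footwear → 0% → £0.00
Sundress £77.73: clothing & footwear → 0% → £0.00
AA batteries (8-pack) £14.63: all other goods → 7.5% → £1.10
Running shoes £161.29: clothing & footwear → 0% → £0.00
T-shirt £30.08: clothing & footwear → 0% → £0.00
Total tax = £12.86 + £5.06 + £17.25 + £0.84 + £15.00 + £0.98 + £1.10 = £53.09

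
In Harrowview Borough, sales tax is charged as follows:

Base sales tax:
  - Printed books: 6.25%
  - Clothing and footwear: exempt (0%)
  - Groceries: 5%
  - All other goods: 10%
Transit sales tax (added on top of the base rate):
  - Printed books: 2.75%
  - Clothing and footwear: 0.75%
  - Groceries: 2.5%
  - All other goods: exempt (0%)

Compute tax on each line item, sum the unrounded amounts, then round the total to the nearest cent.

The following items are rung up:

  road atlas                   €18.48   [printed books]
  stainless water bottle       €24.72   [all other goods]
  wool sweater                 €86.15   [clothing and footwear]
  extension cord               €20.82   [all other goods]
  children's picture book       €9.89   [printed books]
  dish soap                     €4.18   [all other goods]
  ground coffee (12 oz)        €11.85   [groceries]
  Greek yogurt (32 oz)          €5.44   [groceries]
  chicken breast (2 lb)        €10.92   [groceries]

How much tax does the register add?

€10.29

Road atlas €18.48: printed books → 6.25% + 2.75% transit = 9% → €1.6632
Stainless water bottle €24.72: all other goods → 10% + 0% transit = 10% → €2.472
Wool sweater €86.15: clothing and footwear → 0% + 0.75% transit = 0.75% → €0.646125
Extension cord €20.82: all other goods → 10% + 0% transit = 10% → €2.082
Children's picture book €9.89: printed books → 6.25% + 2.75% transit = 9% → €0.8901
Dish soap €4.18: all other goods → 10% + 0% transit = 10% → €0.418
Ground coffee (12 oz) €11.85: groceries → 5% + 2.5% transit = 7.5% → €0.88875
Greek yogurt (32 oz) €5.44: groceries → 5% + 2.5% transit = 7.5% → €0.408
Chicken breast (2 lb) €10.92: groceries → 5% + 2.5% transit = 7.5% → €0.819
Unrounded tax sum = €10.287175 → €10.29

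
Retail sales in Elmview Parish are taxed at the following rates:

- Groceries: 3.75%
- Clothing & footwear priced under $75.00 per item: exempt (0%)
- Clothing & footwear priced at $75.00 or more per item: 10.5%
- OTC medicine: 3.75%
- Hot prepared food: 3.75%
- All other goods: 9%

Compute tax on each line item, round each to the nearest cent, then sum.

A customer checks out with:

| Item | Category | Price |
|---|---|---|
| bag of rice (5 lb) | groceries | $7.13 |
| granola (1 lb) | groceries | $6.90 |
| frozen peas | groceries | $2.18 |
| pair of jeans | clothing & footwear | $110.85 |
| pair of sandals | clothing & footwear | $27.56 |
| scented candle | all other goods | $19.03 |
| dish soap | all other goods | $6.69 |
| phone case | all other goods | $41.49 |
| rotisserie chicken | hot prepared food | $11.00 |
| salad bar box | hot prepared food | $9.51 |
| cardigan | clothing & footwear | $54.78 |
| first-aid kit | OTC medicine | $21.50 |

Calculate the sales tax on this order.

$19.87

Bag of rice (5 lb) $7.13: groceries → 3.75% → $0.27
Granola (1 lb) $6.90: groceries → 3.75% → $0.26
Frozen peas $2.18: groceries → 3.75% → $0.08
Pair of jeans $110.85: clothing & footwear, $75.00 or more → 10.5% → $11.64
Pair of sandals $27.56: clothing & footwear, under $75.00 → 0% → $0.00
Scented candle $19.03: all other goods → 9% → $1.71
Dish soap $6.69: all other goods → 9% → $0.60
Phone case $41.49: all other goods → 9% → $3.73
Rotisserie chicken $11.00: hot prepared food → 3.75% → $0.41
Salad bar box $9.51: hot prepared food → 3.75% → $0.36
Cardigan $54.78: clothing & footwear, under $75.00 → 0% → $0.00
First-aid kit $21.50: OTC medicine → 3.75% → $0.81
Total tax = $0.27 + $0.26 + $0.08 + $11.64 + $1.71 + $0.60 + $3.73 + $0.41 + $0.36 + $0.81 = $19.87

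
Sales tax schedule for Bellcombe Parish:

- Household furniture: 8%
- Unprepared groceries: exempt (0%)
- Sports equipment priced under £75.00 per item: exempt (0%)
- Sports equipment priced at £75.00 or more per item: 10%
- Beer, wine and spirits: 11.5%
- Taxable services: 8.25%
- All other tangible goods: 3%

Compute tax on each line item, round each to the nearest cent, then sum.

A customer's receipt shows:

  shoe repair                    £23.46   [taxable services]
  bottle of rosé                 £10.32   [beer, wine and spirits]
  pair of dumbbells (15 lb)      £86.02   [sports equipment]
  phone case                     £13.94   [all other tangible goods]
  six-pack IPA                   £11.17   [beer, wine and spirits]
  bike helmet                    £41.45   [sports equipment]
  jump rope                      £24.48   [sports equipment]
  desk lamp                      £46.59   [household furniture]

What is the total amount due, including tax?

Shoe repair £23.46: taxable services → 8.25% → £1.94
Bottle of rosé £10.32: beer, wine and spirits → 11.5% → £1.19
Pair of dumbbells (15 lb) £86.02: sports equipment, £75.00 or more → 10% → £8.60
Phone case £13.94: all other tangible goods → 3% → £0.42
Six-pack IPA £11.17: beer, wine and spirits → 11.5% → £1.28
Bike helmet £41.45: sports equipment, under £75.00 → 0% → £0.00
Jump rope £24.48: sports equipment, under £75.00 → 0% → £0.00
Desk lamp £46.59: household furniture → 8% → £3.73
Subtotal = £257.43; tax = £17.16; total due = £274.59

£274.59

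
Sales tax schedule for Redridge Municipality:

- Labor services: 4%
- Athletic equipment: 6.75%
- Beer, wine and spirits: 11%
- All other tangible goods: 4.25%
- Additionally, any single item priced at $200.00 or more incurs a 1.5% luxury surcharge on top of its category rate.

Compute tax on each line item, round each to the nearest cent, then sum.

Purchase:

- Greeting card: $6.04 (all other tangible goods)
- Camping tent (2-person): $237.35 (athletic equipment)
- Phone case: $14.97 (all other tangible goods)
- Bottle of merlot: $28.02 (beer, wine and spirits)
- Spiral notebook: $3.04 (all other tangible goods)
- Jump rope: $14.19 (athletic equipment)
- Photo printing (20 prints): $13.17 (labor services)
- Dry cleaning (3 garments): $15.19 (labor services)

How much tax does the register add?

$25.79

Greeting card $6.04: all other tangible goods → 4.25% → $0.26
Camping tent (2-person) $237.35: athletic equipment → 6.75% + 1.5% surcharge = 8.25% → $19.58
Phone case $14.97: all other tangible goods → 4.25% → $0.64
Bottle of merlot $28.02: beer, wine and spirits → 11% → $3.08
Spiral notebook $3.04: all other tangible goods → 4.25% → $0.13
Jump rope $14.19: athletic equipment → 6.75% → $0.96
Photo printing (20 prints) $13.17: labor services → 4% → $0.53
Dry cleaning (3 garments) $15.19: labor services → 4% → $0.61
Total tax = $0.26 + $19.58 + $0.64 + $3.08 + $0.13 + $0.96 + $0.53 + $0.61 = $25.79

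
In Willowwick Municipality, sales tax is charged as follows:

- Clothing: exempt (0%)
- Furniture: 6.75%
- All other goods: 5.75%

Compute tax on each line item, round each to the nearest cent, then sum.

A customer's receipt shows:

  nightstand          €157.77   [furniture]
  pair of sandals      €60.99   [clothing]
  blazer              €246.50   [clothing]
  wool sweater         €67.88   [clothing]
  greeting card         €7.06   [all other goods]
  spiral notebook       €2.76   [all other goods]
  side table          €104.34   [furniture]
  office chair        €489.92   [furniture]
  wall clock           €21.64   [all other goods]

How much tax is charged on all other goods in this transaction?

€1.81

Greeting card €7.06: all other goods → 5.75% → €0.41
Spiral notebook €2.76: all other goods → 5.75% → €0.16
Wall clock €21.64: all other goods → 5.75% → €1.24
Tax on all other goods = €0.41 + €0.16 + €1.24 = €1.81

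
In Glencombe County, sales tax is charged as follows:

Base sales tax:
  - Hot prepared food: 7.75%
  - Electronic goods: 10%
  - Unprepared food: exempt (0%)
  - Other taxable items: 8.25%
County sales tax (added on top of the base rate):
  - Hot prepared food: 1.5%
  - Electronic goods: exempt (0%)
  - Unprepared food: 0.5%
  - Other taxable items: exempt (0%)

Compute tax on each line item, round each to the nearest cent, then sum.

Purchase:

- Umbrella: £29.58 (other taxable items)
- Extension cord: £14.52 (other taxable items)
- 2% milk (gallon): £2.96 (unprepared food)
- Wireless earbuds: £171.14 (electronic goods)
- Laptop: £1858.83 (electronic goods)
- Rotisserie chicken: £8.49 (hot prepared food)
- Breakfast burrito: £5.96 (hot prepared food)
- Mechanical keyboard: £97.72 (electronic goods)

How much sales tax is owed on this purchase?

Umbrella £29.58: other taxable items → 8.25% + 0% county = 8.25% → £2.44
Extension cord £14.52: other taxable items → 8.25% + 0% county = 8.25% → £1.20
2% milk (gallon) £2.96: unprepared food → 0% + 0.5% county = 0.5% → £0.01
Wireless earbuds £171.14: electronic goods → 10% + 0% county = 10% → £17.11
Laptop £1858.83: electronic goods → 10% + 0% county = 10% → £185.88
Rotisserie chicken £8.49: hot prepared food → 7.75% + 1.5% county = 9.25% → £0.79
Breakfast burrito £5.96: hot prepared food → 7.75% + 1.5% county = 9.25% → £0.55
Mechanical keyboard £97.72: electronic goods → 10% + 0% county = 10% → £9.77
Total tax = £2.44 + £1.20 + £0.01 + £17.11 + £185.88 + £0.79 + £0.55 + £9.77 = £217.75

£217.75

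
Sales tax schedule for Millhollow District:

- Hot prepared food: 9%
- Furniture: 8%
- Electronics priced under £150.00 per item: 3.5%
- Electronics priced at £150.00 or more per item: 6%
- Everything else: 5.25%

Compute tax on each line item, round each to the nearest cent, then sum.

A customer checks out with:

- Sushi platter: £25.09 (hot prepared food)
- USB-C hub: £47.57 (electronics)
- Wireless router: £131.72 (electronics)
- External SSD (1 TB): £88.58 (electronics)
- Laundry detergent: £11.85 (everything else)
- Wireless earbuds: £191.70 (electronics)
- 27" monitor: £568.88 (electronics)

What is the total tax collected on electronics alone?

£55.00

USB-C hub £47.57: electronics, under £150.00 → 3.5% → £1.66
Wireless router £131.72: electronics, under £150.00 → 3.5% → £4.61
External SSD (1 TB) £88.58: electronics, under £150.00 → 3.5% → £3.10
Wireless earbuds £191.70: electronics, £150.00 or more → 6% → £11.50
27" monitor £568.88: electronics, £150.00 or more → 6% → £34.13
Tax on electronics = £1.66 + £4.61 + £3.10 + £11.50 + £34.13 = £55.00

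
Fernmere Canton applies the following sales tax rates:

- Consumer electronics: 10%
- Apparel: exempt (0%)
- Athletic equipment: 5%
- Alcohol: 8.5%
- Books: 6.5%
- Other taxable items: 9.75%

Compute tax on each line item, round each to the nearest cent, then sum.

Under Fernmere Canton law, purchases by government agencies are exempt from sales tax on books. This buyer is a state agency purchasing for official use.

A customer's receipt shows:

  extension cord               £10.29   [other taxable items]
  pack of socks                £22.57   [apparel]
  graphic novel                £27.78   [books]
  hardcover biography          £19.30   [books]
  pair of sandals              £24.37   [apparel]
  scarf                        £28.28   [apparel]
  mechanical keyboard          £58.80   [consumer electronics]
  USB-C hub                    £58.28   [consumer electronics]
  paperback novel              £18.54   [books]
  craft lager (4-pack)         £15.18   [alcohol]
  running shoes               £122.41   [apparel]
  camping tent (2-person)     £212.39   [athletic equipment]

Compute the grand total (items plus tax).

£642.81

Extension cord £10.29: other taxable items → 9.75% → £1.00
Pack of socks £22.57: apparel → 0% → £0.00
Graphic novel £27.78: books, buyer-exempt → 0% → £0.00
Hardcover biography £19.30: books, buyer-exempt → 0% → £0.00
Pair of sandals £24.37: apparel → 0% → £0.00
Scarf £28.28: apparel → 0% → £0.00
Mechanical keyboard £58.80: consumer electronics → 10% → £5.88
USB-C hub £58.28: consumer electronics → 10% → £5.83
Paperback novel £18.54: books, buyer-exempt → 0% → £0.00
Craft lager (4-pack) £15.18: alcohol → 8.5% → £1.29
Running shoes £122.41: apparel → 0% → £0.00
Camping tent (2-person) £212.39: athletic equipment → 5% → £10.62
Subtotal = £618.19; tax = £24.62; total due = £642.81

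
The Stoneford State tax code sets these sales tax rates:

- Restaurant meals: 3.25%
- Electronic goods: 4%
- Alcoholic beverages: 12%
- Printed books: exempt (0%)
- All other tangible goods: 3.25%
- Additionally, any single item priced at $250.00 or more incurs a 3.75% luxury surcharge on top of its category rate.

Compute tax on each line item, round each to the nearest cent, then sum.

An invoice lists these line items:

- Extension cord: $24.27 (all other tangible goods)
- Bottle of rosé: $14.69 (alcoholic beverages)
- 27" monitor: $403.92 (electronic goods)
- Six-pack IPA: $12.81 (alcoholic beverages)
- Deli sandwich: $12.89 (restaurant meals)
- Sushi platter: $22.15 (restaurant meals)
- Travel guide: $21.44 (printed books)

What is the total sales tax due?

Extension cord $24.27: all other tangible goods → 3.25% → $0.79
Bottle of rosé $14.69: alcoholic beverages → 12% → $1.76
27" monitor $403.92: electronic goods → 4% + 3.75% surcharge = 7.75% → $31.30
Six-pack IPA $12.81: alcoholic beverages → 12% → $1.54
Deli sandwich $12.89: restaurant meals → 3.25% → $0.42
Sushi platter $22.15: restaurant meals → 3.25% → $0.72
Travel guide $21.44: printed books → 0% → $0.00
Total tax = $0.79 + $1.76 + $31.30 + $1.54 + $0.42 + $0.72 = $36.53

$36.53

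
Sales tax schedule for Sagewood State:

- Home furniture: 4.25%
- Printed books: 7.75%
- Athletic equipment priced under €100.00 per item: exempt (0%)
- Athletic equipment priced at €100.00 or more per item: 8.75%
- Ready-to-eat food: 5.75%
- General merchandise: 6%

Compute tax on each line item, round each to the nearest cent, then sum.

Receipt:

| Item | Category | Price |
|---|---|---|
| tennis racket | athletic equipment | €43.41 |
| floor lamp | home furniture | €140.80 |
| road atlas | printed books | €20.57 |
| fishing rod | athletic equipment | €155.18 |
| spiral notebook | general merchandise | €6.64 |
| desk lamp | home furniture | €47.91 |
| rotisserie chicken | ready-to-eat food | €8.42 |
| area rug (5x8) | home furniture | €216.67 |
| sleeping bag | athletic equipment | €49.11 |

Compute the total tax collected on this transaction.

€33.28

Tennis racket €43.41: athletic equipment, under €100.00 → 0% → €0.00
Floor lamp €140.80: home furniture → 4.25% → €5.98
Road atlas €20.57: printed books → 7.75% → €1.59
Fishing rod €155.18: athletic equipment, €100.00 or more → 8.75% → €13.58
Spiral notebook €6.64: general merchandise → 6% → €0.40
Desk lamp €47.91: home furniture → 4.25% → €2.04
Rotisserie chicken €8.42: ready-to-eat food → 5.75% → €0.48
Area rug (5x8) €216.67: home furniture → 4.25% → €9.21
Sleeping bag €49.11: athletic equipment, under €100.00 → 0% → €0.00
Total tax = €5.98 + €1.59 + €13.58 + €0.40 + €2.04 + €0.48 + €9.21 = €33.28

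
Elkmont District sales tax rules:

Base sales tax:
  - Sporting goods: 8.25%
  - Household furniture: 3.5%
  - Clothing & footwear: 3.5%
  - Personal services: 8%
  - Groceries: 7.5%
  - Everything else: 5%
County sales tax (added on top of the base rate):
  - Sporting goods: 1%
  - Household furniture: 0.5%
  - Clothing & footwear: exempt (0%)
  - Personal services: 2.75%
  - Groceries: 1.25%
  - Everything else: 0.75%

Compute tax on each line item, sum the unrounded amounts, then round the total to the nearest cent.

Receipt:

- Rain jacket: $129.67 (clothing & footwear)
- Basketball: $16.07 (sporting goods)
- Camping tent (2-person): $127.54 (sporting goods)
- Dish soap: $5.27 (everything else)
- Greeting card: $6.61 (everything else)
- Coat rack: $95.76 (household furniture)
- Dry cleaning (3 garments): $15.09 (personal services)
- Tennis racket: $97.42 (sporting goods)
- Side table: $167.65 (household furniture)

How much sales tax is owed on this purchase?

$39.68

Rain jacket $129.67: clothing & footwear → 3.5% + 0% county = 3.5% → $4.53845
Basketball $16.07: sporting goods → 8.25% + 1% county = 9.25% → $1.486475
Camping tent (2-person) $127.54: sporting goods → 8.25% + 1% county = 9.25% → $11.79745
Dish soap $5.27: everything else → 5% + 0.75% county = 5.75% → $0.303025
Greeting card $6.61: everything else → 5% + 0.75% county = 5.75% → $0.380075
Coat rack $95.76: household furniture → 3.5% + 0.5% county = 4% → $3.8304
Dry cleaning (3 garments) $15.09: personal services → 8% + 2.75% county = 10.75% → $1.622175
Tennis racket $97.42: sporting goods → 8.25% + 1% county = 9.25% → $9.01135
Side table $167.65: household furniture → 3.5% + 0.5% county = 4% → $6.706
Unrounded tax sum = $39.6754 → $39.68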